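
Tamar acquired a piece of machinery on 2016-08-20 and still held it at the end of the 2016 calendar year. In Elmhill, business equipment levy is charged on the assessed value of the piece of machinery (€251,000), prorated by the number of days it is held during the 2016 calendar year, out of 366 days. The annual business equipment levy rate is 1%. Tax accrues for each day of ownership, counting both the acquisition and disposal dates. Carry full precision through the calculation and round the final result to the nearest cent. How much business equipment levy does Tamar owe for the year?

Days held (2016-08-20 to 2016-12-31): 134 out of 366
Tax = €251,000 × 1% × 134/366 = €918.9617

€918.96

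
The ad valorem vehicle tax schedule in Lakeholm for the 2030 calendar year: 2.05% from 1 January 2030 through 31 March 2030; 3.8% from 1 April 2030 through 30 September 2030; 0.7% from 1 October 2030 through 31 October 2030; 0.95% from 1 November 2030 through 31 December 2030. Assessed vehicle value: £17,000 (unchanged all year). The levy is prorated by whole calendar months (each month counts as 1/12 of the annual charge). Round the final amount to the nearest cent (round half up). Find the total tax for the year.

£446.96

1 January – 31 March 2030: 3 months at 2.05% → £17,000 × 2.05% × 3/12 = £87.1250
1 April – 30 September 2030: 6 months at 3.8% → £17,000 × 3.8% × 6/12 = £323.0000
1 October – 31 October 2030: 1 month at 0.7% → £17,000 × 0.7% × 1/12 = £9.9167
1 November – 31 December 2030: 2 months at 0.95% → £17,000 × 0.95% × 2/12 = £26.9167
Total = £446.9583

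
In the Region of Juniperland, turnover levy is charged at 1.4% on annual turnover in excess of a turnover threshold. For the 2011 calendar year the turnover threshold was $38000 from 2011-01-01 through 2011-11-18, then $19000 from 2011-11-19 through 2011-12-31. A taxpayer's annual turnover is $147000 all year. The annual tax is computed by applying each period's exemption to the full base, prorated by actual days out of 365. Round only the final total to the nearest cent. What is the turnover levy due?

$1557.34

2011-01-01 to 2011-11-18: 322 days, exemption $38000 → ($147000 − $38000) × 1.4% × 322/365 = $1346.2247
2011-11-19 to 2011-12-31: 43 days, exemption $19000 → ($147000 − $19000) × 1.4% × 43/365 = $211.1123
Total = $1557.3370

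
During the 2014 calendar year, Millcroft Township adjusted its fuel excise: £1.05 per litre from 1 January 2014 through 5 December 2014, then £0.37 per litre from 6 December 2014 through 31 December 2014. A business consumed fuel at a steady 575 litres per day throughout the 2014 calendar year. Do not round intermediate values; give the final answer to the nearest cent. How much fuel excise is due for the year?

1 January – 5 December 2014: 339 days × 575 litres/day = 194,925 litres at £1.05/litre → £204671.25
6 December – 31 December 2014: 26 days × 575 litres/day = 14,950 litres at £0.37/litre → £5531.50

£210202.75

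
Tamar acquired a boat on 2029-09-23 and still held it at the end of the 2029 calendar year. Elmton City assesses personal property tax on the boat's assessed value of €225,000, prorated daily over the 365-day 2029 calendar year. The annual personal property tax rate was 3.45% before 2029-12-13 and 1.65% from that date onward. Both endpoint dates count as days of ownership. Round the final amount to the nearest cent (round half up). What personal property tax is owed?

€1,915.89

2029-09-23 to 2029-12-12: 81 days at 3.45% → €225,000 × 3.45% × 81/365 = €1,722.6370
2029-12-13 to 2029-12-31: 19 days at 1.65% → €225,000 × 1.65% × 19/365 = €193.2534
Total = €1,915.8904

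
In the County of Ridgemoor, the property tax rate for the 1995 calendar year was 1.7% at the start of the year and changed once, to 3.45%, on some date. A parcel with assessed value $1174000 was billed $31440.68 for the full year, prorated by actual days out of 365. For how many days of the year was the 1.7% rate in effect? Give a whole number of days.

161 days

Let d = days at the first rate; then 365 − d days at the second rate.
$1174000 × [1.7%·d + 3.45%·(365−d)] / 365 = $31440.68
Solving gives d = 161, so the new rate took effect on June 11, 1995.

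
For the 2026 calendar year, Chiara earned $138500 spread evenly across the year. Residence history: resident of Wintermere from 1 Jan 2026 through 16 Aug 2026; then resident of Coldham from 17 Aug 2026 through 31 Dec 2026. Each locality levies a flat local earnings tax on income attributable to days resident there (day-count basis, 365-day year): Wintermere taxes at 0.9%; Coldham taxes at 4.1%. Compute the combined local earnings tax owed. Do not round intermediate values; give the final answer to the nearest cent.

$2910.02

Wintermere, 1 Jan – 16 Aug 2026: 228 days → $138500 × 0.9% × 228/365 = $778.6356
Coldham, 17 Aug – 31 Dec 2026: 137 days → $138500 × 4.1% × 137/365 = $2131.3822
Total = $2910.0178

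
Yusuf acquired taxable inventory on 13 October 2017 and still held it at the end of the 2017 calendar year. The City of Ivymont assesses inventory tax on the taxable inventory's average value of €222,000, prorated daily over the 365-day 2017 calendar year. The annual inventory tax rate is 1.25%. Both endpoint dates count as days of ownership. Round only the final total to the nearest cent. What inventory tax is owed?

€608.22

Days held (13 October – 31 December 2017): 80 out of 365
Tax = €222,000 × 1.25% × 80/365 = €608.2192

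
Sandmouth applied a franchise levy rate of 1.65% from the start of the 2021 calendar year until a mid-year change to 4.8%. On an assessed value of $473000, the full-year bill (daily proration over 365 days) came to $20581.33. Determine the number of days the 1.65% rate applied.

52 days

Let d = days at the first rate; then 365 − d days at the second rate.
$473000 × [1.65%·d + 4.8%·(365−d)] / 365 = $20581.33
Solving gives d = 52, so the new rate took effect on 22 Feb 2021.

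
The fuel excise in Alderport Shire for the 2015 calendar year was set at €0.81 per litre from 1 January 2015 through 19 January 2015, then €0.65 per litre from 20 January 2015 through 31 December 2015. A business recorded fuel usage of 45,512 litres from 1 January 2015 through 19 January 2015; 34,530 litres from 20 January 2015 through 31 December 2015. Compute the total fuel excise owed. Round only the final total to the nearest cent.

1 January – 19 January 2015: 45,512 litres at €0.81/litre → €36864.72
20 January – 31 December 2015: 34,530 litres at €0.65/litre → €22444.50

€59309.22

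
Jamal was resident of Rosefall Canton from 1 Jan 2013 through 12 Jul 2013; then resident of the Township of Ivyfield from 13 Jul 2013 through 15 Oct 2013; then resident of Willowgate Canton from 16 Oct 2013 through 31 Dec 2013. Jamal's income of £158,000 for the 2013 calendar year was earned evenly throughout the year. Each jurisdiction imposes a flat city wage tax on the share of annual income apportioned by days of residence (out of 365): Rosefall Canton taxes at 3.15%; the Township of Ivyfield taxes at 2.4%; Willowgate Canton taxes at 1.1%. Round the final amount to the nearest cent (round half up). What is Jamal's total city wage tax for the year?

Rosefall Canton, 1 Jan – 12 Jul 2013: 193 days → £158,000 × 3.15% × 193/365 = £2,631.6740
The Township of Ivyfield, 13 Jul – 15 Oct 2013: 95 days → £158,000 × 2.4% × 95/365 = £986.9589
Willowgate Canton, 16 Oct – 31 Dec 2013: 77 days → £158,000 × 1.1% × 77/365 = £366.6466
Total = £3,985.2795

£3,985.28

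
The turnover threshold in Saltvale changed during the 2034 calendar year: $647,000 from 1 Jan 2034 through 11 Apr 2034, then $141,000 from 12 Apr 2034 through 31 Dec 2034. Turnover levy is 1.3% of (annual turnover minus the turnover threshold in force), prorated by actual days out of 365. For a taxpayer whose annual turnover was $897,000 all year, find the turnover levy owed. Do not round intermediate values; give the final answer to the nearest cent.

$8,007.79

1 Jan – 11 Apr 2034: 101 days, exemption $647,000 → ($897,000 − $647,000) × 1.3% × 101/365 = $899.3151
12 Apr – 31 Dec 2034: 264 days, exemption $141,000 → ($897,000 − $141,000) × 1.3% × 264/365 = $7,108.4712
Total = $8,007.7863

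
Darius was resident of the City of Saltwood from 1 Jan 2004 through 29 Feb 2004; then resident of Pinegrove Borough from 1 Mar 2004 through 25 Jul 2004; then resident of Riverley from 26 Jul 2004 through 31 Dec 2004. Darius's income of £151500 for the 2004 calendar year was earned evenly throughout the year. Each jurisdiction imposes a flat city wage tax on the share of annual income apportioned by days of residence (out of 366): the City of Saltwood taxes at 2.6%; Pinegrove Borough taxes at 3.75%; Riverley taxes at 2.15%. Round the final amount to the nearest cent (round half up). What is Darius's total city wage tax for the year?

The City of Saltwood, 1 Jan – 29 Feb 2004: 60 days → £151500 × 2.6% × 60/366 = £645.7377
Pinegrove Borough, 1 Mar – 25 Jul 2004: 147 days → £151500 × 3.75% × 147/366 = £2281.8135
Riverley, 26 Jul – 31 Dec 2004: 159 days → £151500 × 2.15% × 159/366 = £1415.0348
Total = £4342.5861

£4342.59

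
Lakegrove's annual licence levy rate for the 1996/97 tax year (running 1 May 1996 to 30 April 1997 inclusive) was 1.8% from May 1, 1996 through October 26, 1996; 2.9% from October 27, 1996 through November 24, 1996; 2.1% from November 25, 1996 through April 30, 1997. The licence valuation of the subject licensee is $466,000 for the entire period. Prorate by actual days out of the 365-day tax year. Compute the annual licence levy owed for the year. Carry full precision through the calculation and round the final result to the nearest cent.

May 1 – October 26, 1996: 179 days at 1.8% → $466,000 × 1.8% × 179/365 = $4,113.5671
October 27 – November 24, 1996: 29 days at 2.9% → $466,000 × 2.9% × 29/365 = $1,073.7151
November 25, 1996 – April 30, 1997: 157 days at 2.1% → $466,000 × 2.1% × 157/365 = $4,209.3205
Total = $9,396.6027

$9,396.60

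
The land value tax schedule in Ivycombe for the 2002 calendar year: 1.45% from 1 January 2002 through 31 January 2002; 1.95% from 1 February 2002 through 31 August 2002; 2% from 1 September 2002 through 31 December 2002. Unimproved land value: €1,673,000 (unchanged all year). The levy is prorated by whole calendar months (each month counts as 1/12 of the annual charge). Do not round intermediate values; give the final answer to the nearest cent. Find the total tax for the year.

1 January – 31 January 2002: 1 month at 1.45% → €1,673,000 × 1.45% × 1/12 = €2,021.5417
1 February – 31 August 2002: 7 months at 1.95% → €1,673,000 × 1.95% × 7/12 = €19,030.3750
1 September – 31 December 2002: 4 months at 2% → €1,673,000 × 2% × 4/12 = €11,153.3333
Total = €32,205.2500

€32,205.25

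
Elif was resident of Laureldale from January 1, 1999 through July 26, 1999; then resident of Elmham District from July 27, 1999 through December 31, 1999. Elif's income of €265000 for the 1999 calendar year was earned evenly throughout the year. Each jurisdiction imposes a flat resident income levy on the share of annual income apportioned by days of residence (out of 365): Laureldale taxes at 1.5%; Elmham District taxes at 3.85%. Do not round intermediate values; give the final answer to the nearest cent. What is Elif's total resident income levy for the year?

Laureldale, January 1 – July 26, 1999: 207 days → €265000 × 1.5% × 207/365 = €2254.3151
Elmham District, July 27 – December 31, 1999: 158 days → €265000 × 3.85% × 158/365 = €4416.4247
Total = €6670.7397

€6670.74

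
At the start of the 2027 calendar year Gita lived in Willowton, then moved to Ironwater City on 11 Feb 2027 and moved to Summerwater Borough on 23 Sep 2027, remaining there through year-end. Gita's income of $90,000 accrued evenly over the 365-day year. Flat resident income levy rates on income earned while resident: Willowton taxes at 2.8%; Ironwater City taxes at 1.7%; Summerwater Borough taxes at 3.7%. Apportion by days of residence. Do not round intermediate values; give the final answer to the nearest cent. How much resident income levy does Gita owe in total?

Willowton, 1 Jan – 10 Feb 2027: 41 days → $90,000 × 2.8% × 41/365 = $283.0685
Ironwater City, 11 Feb – 22 Sep 2027: 224 days → $90,000 × 1.7% × 224/365 = $938.9589
Summerwater Borough, 23 Sep – 31 Dec 2027: 100 days → $90,000 × 3.7% × 100/365 = $912.3288
Total = $2,134.3562

$2,134.36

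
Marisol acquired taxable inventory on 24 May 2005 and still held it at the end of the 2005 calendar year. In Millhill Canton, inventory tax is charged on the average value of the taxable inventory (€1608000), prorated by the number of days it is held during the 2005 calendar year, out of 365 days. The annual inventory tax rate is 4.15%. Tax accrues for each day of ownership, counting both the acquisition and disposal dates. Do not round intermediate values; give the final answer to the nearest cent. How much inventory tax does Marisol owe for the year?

Days held (24 May – 31 December 2005): 222 out of 365
Tax = €1608000 × 4.15% × 222/365 = €40587.6822

€40587.68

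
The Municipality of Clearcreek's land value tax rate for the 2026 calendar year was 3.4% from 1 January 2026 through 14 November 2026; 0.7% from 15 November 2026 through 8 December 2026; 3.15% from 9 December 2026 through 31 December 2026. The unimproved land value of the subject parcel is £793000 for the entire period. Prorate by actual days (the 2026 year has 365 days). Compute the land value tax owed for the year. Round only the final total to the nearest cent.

£25429.23

1 January – 14 November 2026: 318 days at 3.4% → £793000 × 3.4% × 318/365 = £23490.1808
15 November – 8 December 2026: 24 days at 0.7% → £793000 × 0.7% × 24/365 = £364.9973
9 December – 31 December 2026: 23 days at 3.15% → £793000 × 3.15% × 23/365 = £1574.0507
Total = £25429.2288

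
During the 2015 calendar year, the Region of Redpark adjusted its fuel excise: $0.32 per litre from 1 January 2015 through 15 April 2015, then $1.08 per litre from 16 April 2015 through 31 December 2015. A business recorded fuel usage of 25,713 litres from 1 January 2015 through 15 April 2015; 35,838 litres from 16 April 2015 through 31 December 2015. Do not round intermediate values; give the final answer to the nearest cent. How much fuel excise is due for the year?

1 January – 15 April 2015: 25,713 litres at $0.32/litre → $8,228.16
16 April – 31 December 2015: 35,838 litres at $1.08/litre → $38,705.04

$46,933.20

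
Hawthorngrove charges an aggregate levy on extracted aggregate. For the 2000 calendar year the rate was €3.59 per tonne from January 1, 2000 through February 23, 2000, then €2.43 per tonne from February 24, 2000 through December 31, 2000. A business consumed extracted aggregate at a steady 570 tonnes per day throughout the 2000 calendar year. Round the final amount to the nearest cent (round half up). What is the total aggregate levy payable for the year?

January 1 – February 23, 2000: 54 days × 570 tonnes/day = 30,780 tonnes at €3.59/tonne → €110500.20
February 24 – December 31, 2000: 312 days × 570 tonnes/day = 177,840 tonnes at €2.43/tonne → €432151.20

€542651.40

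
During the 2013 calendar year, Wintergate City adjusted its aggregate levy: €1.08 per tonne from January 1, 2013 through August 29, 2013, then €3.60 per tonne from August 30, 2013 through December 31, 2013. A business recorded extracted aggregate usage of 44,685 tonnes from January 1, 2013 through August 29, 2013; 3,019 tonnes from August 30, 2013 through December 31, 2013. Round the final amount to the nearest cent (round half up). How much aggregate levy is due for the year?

€59128.20

January 1 – August 29, 2013: 44,685 tonnes at €1.08/tonne → €48259.80
August 30 – December 31, 2013: 3,019 tonnes at €3.60/tonne → €10868.40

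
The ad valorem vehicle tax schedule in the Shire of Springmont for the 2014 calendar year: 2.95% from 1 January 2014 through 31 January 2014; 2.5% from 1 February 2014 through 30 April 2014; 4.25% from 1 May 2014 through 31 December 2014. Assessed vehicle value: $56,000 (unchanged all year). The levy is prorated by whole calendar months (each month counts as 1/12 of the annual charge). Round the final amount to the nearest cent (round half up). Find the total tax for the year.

1 January – 31 January 2014: 1 month at 2.95% → $56,000 × 2.95% × 1/12 = $137.6667
1 February – 30 April 2014: 3 months at 2.5% → $56,000 × 2.5% × 3/12 = $350.0000
1 May – 31 December 2014: 8 months at 4.25% → $56,000 × 4.25% × 8/12 = $1,586.6667
Total = $2,074.3333

$2,074.33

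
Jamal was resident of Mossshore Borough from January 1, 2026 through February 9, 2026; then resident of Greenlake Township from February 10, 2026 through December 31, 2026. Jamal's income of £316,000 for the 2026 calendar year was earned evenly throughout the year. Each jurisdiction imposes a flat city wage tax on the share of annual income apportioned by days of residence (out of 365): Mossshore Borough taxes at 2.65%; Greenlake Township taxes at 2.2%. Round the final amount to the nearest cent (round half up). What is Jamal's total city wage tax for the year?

£7,107.84

Mossshore Borough, January 1 – February 9, 2026: 40 days → £316,000 × 2.65% × 40/365 = £917.6986
Greenlake Township, February 10 – December 31, 2026: 325 days → £316,000 × 2.2% × 325/365 = £6,190.1370
Total = £7,107.8356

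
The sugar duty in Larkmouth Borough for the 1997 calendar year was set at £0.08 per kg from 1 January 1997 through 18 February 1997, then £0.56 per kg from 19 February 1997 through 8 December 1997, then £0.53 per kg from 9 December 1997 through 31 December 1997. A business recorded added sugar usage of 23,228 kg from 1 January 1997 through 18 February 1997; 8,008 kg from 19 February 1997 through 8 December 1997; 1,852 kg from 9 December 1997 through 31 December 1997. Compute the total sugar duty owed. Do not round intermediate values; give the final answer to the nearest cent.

1 January – 18 February 1997: 23,228 kg at £0.08/kg → £1,858.24
19 February – 8 December 1997: 8,008 kg at £0.56/kg → £4,484.48
9 December – 31 December 1997: 1,852 kg at £0.53/kg → £981.56

£7,324.28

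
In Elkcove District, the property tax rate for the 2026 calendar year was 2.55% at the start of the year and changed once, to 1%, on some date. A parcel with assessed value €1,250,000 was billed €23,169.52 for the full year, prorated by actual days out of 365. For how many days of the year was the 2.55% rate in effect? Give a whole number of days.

201 days

Let d = days at the first rate; then 365 − d days at the second rate.
€1,250,000 × [2.55%·d + 1%·(365−d)] / 365 = €23,169.52
Solving gives d = 201, so the new rate took effect on 21 Jul 2026.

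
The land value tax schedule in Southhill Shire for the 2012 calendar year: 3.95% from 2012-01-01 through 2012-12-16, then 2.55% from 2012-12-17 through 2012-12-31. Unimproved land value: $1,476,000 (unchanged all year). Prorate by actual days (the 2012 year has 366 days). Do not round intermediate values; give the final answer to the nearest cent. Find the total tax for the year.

$57,455.11

2012-01-01 to 2012-12-16: 351 days at 3.95% → $1,476,000 × 3.95% × 351/366 = $55,912.5738
2012-12-17 to 2012-12-31: 15 days at 2.55% → $1,476,000 × 2.55% × 15/366 = $1,542.5410
Total = $57,455.1148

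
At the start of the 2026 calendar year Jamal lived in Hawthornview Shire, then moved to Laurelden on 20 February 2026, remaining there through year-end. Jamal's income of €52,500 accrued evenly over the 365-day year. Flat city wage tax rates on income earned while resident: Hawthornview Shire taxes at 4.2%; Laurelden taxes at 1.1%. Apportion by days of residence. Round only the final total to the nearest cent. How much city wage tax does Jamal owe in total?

€800.45

Hawthornview Shire, 1 January – 19 February 2026: 50 days → €52,500 × 4.2% × 50/365 = €302.0548
Laurelden, 20 February – 31 December 2026: 315 days → €52,500 × 1.1% × 315/365 = €498.3904
Total = €800.4452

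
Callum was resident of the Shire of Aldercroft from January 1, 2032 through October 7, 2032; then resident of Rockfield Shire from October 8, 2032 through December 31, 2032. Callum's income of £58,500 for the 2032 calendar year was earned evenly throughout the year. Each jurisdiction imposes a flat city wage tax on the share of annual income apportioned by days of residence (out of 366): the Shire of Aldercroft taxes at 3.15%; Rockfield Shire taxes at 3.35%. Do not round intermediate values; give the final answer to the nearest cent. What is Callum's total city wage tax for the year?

£1,869.92

The Shire of Aldercroft, January 1 – October 7, 2032: 281 days → £58,500 × 3.15% × 281/366 = £1,414.7889
Rockfield Shire, October 8 – December 31, 2032: 85 days → £58,500 × 3.35% × 85/366 = £455.1332
Total = £1,869.9221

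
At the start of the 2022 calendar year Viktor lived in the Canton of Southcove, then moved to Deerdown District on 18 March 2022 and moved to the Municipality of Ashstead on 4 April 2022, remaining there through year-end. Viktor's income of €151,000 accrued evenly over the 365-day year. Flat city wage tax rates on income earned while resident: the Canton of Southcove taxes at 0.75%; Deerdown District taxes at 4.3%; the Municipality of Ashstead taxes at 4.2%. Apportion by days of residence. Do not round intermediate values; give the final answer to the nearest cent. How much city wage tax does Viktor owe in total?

The Canton of Southcove, 1 January – 17 March 2022: 76 days → €151,000 × 0.75% × 76/365 = €235.8082
Deerdown District, 18 March – 3 April 2022: 17 days → €151,000 × 4.3% × 17/365 = €302.4137
The Municipality of Ashstead, 4 April – 31 December 2022: 272 days → €151,000 × 4.2% × 272/365 = €4,726.0932
Total = €5,264.3151

€5,264.32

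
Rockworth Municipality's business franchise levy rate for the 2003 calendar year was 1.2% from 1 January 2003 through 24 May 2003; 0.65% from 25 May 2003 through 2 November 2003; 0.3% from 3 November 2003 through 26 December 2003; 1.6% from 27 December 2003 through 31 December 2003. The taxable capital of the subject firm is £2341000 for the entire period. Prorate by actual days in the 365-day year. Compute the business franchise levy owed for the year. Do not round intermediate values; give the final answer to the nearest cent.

£19388.61

1 January – 24 May 2003: 144 days at 1.2% → £2341000 × 1.2% × 144/365 = £11082.8712
25 May – 2 November 2003: 162 days at 0.65% → £2341000 × 0.65% × 162/365 = £6753.6247
3 November – 26 December 2003: 54 days at 0.3% → £2341000 × 0.3% × 54/365 = £1039.0192
27 December – 31 December 2003: 5 days at 1.6% → £2341000 × 1.6% × 5/365 = £513.0959
Total = £19388.6110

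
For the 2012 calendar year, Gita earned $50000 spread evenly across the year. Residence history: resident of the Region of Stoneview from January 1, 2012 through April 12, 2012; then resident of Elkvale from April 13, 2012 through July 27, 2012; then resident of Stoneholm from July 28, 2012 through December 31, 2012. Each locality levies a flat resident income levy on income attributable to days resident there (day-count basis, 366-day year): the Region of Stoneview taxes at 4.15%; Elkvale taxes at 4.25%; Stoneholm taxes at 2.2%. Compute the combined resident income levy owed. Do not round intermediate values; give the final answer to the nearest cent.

$1671.24

The Region of Stoneview, January 1 – April 12, 2012: 103 days → $50000 × 4.15% × 103/366 = $583.9481
Elkvale, April 13 – July 27, 2012: 106 days → $50000 × 4.25% × 106/366 = $615.4372
Stoneholm, July 28 – December 31, 2012: 157 days → $50000 × 2.2% × 157/366 = $471.8579
Total = $1671.2432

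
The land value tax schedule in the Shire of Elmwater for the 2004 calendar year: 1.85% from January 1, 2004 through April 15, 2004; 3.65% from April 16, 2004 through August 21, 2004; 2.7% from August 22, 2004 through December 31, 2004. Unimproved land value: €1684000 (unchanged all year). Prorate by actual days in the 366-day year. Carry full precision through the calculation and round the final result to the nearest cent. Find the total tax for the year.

January 1 – April 15, 2004: 106 days at 1.85% → €1684000 × 1.85% × 106/366 = €9022.7432
April 16 – August 21, 2004: 128 days at 3.65% → €1684000 × 3.65% × 128/366 = €21496.3060
August 22 – December 31, 2004: 132 days at 2.7% → €1684000 × 2.7% × 132/366 = €16398.2951
Total = €46917.3443

€46917.34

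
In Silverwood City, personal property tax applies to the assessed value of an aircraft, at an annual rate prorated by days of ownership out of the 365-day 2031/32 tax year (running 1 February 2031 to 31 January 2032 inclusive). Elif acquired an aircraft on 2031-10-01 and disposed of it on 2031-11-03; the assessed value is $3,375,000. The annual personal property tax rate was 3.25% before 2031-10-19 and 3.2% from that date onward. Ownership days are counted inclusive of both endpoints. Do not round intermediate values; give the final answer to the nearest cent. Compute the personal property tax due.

2031-10-01 to 2031-10-18: 18 days at 3.25% → $3,375,000 × 3.25% × 18/365 = $5,409.2466
2031-10-19 to 2031-11-03: 16 days at 3.2% → $3,375,000 × 3.2% × 16/365 = $4,734.2466
Total = $10,143.4932

$10,143.49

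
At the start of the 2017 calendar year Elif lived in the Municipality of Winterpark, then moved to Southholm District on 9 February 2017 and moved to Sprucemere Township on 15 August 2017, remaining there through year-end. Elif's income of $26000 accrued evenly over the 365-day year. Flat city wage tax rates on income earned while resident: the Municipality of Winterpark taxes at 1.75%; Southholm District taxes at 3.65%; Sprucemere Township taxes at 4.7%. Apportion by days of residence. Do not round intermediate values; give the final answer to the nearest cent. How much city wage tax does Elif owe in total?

$1000.18

The Municipality of Winterpark, 1 January – 8 February 2017: 39 days → $26000 × 1.75% × 39/365 = $48.6164
Southholm District, 9 February – 14 August 2017: 187 days → $26000 × 3.65% × 187/365 = $486.2000
Sprucemere Township, 15 August – 31 December 2017: 139 days → $26000 × 4.7% × 139/365 = $465.3644
Total = $1000.1808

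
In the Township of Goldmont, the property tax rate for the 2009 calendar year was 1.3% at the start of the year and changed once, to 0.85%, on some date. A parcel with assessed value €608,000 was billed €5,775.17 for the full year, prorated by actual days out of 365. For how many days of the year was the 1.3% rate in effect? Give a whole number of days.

Let d = days at the first rate; then 365 − d days at the second rate.
€608,000 × [1.3%·d + 0.85%·(365−d)] / 365 = €5,775.17
Solving gives d = 81, so the new rate took effect on 23 Mar 2009.

81 days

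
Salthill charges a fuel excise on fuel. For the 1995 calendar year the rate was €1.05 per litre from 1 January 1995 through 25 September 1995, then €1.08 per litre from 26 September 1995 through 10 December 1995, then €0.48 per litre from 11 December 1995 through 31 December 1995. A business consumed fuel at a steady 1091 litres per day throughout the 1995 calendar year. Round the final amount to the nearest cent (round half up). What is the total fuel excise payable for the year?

€407,553.96

1 January – 25 September 1995: 268 days × 1091 litres/day = 292,388 litres at €1.05/litre → €307,007.40
26 September – 10 December 1995: 76 days × 1091 litres/day = 82,916 litres at €1.08/litre → €89,549.28
11 December – 31 December 1995: 21 days × 1091 litres/day = 22,911 litres at €0.48/litre → €10,997.28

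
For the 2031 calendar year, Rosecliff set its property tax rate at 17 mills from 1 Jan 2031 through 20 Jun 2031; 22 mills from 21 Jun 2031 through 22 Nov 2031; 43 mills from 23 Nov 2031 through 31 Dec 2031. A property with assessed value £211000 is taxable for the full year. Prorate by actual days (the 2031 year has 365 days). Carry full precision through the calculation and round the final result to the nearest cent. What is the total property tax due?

£4621.19

1 Jan – 20 Jun 2031: 171 days at 17 mills → £211000 × 1.7% × 171/365 = £1680.4849
21 Jun – 22 Nov 2031: 155 days at 22 mills → £211000 × 2.2% × 155/365 = £1971.2603
23 Nov – 31 Dec 2031: 39 days at 43 mills → £211000 × 4.3% × 39/365 = £969.4438
Total = £4621.1890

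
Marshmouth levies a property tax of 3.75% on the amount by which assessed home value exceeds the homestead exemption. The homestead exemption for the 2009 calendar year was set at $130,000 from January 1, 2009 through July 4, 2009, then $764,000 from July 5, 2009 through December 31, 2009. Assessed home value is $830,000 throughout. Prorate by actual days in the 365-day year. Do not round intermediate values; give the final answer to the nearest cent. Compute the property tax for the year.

$14,525.34

January 1 – July 4, 2009: 185 days, exemption $130,000 → ($830,000 − $130,000) × 3.75% × 185/365 = $13,304.7945
July 5 – December 31, 2009: 180 days, exemption $764,000 → ($830,000 − $764,000) × 3.75% × 180/365 = $1,220.5479
Total = $14,525.3425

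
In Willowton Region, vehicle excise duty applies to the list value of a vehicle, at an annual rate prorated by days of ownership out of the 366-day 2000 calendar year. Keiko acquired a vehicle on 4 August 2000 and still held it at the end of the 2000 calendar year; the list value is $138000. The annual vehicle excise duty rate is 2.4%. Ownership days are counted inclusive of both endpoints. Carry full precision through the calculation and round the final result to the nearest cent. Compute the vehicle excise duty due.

Days held (4 August – 31 December 2000): 150 out of 366
Tax = $138000 × 2.4% × 150/366 = $1357.3770

$1357.38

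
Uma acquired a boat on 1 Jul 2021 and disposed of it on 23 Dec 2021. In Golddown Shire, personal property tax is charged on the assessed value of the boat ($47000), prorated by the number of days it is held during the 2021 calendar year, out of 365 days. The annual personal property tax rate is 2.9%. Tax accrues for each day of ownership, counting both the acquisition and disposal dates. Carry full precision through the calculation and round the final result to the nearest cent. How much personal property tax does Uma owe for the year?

$657.23

Days held (1 Jul – 23 Dec 2021): 176 out of 365
Tax = $47000 × 2.9% × 176/365 = $657.2274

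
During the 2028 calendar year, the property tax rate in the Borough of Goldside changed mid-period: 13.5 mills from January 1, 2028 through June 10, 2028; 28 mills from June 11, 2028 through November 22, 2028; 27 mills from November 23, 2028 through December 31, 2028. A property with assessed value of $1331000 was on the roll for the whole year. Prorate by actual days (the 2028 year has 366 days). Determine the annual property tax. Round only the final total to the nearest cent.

$28583.77

January 1 – June 10, 2028: 162 days at 13.5 mills → $1331000 × 1.35% × 162/366 = $7953.2705
June 11 – November 22, 2028: 165 days at 28 mills → $1331000 × 2.8% × 165/366 = $16801.1475
November 23 – December 31, 2028: 39 days at 27 mills → $1331000 × 2.7% × 39/366 = $3829.3525
Total = $28583.7705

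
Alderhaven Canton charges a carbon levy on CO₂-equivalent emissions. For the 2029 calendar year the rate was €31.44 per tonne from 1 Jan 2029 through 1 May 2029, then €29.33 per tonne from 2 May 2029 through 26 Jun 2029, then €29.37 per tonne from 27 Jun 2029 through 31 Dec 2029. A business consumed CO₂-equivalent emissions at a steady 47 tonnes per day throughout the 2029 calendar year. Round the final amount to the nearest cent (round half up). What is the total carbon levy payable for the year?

€515509.16

1 Jan – 1 May 2029: 121 days × 47 tonnes/day = 5,687 tonnes at €31.44/tonne → €178799.28
2 May – 26 Jun 2029: 56 days × 47 tonnes/day = 2,632 tonnes at €29.33/tonne → €77196.56
27 Jun – 31 Dec 2029: 188 days × 47 tonnes/day = 8,836 tonnes at €29.37/tonne → €259513.32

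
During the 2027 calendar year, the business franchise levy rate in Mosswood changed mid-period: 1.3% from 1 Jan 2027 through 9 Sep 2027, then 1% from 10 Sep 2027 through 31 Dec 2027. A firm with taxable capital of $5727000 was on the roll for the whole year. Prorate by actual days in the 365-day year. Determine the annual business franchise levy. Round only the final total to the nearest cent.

$69131.95

1 Jan – 9 Sep 2027: 252 days at 1.3% → $5727000 × 1.3% × 252/365 = $51401.7863
10 Sep – 31 Dec 2027: 113 days at 1% → $5727000 × 1% × 113/365 = $17730.1644
Total = $69131.9507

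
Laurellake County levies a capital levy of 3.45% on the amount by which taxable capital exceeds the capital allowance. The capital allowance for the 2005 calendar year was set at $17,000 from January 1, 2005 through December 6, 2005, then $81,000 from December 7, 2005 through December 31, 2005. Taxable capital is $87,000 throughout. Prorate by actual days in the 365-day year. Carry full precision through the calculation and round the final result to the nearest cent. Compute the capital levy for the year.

$2,263.77

January 1 – December 6, 2005: 340 days, exemption $17,000 → ($87,000 − $17,000) × 3.45% × 340/365 = $2,249.5890
December 7 – December 31, 2005: 25 days, exemption $81,000 → ($87,000 − $81,000) × 3.45% × 25/365 = $14.1781
Total = $2,263.7671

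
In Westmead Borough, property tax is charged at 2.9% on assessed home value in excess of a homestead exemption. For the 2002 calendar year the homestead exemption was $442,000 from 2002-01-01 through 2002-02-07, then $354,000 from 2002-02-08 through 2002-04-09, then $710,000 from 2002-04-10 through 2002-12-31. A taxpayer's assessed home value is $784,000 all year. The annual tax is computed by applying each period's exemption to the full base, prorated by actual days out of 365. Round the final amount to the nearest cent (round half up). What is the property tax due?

$4,680.52

2002-01-01 to 2002-02-07: 38 days, exemption $442,000 → ($784,000 − $442,000) × 2.9% × 38/365 = $1,032.5589
2002-02-08 to 2002-04-09: 61 days, exemption $354,000 → ($784,000 − $354,000) × 2.9% × 61/365 = $2,084.0274
2002-04-10 to 2002-12-31: 266 days, exemption $710,000 → ($784,000 − $710,000) × 2.9% × 266/365 = $1,563.9342
Total = $4,680.5205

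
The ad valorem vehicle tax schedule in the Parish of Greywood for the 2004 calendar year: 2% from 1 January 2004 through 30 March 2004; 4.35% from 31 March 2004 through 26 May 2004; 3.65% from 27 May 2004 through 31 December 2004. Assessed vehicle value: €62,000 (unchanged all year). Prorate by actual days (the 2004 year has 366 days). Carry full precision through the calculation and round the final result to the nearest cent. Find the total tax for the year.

€2,079.03

1 January – 30 March 2004: 90 days at 2% → €62,000 × 2% × 90/366 = €304.9180
31 March – 26 May 2004: 57 days at 4.35% → €62,000 × 4.35% × 57/366 = €420.0246
27 May – 31 December 2004: 219 days at 3.65% → €62,000 × 3.65% × 219/366 = €1,354.0902
Total = €2,079.0328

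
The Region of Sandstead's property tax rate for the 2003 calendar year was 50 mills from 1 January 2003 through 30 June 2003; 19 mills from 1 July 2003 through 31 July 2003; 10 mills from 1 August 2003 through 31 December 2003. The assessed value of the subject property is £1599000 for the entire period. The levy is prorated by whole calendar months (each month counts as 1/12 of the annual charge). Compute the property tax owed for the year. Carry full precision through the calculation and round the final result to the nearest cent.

1 January – 30 June 2003: 6 months at 50 mills → £1599000 × 5% × 6/12 = £39975.0000
1 July – 31 July 2003: 1 month at 19 mills → £1599000 × 1.9% × 1/12 = £2531.7500
1 August – 31 December 2003: 5 months at 10 mills → £1599000 × 1% × 5/12 = £6662.5000
Total = £49169.2500

£49169.25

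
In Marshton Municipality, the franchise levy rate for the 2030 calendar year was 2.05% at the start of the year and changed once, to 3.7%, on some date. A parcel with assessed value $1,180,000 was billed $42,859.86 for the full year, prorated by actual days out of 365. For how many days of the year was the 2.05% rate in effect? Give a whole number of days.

Let d = days at the first rate; then 365 − d days at the second rate.
$1,180,000 × [2.05%·d + 3.7%·(365−d)] / 365 = $42,859.86
Solving gives d = 15, so the new rate took effect on 16 Jan 2030.

15 days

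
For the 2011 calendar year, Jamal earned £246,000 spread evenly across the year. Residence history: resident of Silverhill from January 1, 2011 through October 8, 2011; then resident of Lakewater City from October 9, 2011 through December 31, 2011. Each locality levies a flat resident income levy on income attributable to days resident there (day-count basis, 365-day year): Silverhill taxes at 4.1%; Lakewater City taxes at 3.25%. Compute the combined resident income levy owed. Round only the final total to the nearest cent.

£9,604.78

Silverhill, January 1 – October 8, 2011: 281 days → £246,000 × 4.1% × 281/365 = £7,764.8384
Lakewater City, October 9 – December 31, 2011: 84 days → £246,000 × 3.25% × 84/365 = £1,839.9452
Total = £9,604.7836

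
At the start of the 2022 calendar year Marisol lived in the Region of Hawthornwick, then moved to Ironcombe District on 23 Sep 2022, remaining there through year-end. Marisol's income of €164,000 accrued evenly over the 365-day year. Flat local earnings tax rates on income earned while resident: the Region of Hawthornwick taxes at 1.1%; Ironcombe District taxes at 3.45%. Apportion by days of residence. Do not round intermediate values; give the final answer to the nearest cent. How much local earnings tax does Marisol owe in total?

€2,859.89

The Region of Hawthornwick, 1 Jan – 22 Sep 2022: 265 days → €164,000 × 1.1% × 265/365 = €1,309.7534
Ironcombe District, 23 Sep – 31 Dec 2022: 100 days → €164,000 × 3.45% × 100/365 = €1,550.1370
Total = €2,859.8904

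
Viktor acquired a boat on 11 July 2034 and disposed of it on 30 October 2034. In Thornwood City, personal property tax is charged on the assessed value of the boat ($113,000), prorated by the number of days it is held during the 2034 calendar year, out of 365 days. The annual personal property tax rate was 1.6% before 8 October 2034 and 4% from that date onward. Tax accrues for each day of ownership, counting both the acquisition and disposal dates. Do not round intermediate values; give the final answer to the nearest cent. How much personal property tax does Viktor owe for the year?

11 July – 7 October 2034: 89 days at 1.6% → $113,000 × 1.6% × 89/365 = $440.8548
8 October – 30 October 2034: 23 days at 4% → $113,000 × 4% × 23/365 = $284.8219
Total = $725.6767

$725.68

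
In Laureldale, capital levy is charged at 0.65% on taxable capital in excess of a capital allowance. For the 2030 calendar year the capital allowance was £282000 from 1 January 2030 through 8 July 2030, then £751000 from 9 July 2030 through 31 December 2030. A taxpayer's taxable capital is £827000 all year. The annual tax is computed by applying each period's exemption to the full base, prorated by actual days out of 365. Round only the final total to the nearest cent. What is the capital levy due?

£2072.54

1 January – 8 July 2030: 189 days, exemption £282000 → (£827000 − £282000) × 0.65% × 189/365 = £1834.3356
9 July – 31 December 2030: 176 days, exemption £751000 → (£827000 − £751000) × 0.65% × 176/365 = £238.2027
Total = £2072.5384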